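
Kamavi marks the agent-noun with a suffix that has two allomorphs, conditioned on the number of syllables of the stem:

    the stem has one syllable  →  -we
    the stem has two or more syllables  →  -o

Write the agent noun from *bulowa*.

bulowao

*bulowa* has 3 syllables, so the suffix is -o, giving *bulowao*.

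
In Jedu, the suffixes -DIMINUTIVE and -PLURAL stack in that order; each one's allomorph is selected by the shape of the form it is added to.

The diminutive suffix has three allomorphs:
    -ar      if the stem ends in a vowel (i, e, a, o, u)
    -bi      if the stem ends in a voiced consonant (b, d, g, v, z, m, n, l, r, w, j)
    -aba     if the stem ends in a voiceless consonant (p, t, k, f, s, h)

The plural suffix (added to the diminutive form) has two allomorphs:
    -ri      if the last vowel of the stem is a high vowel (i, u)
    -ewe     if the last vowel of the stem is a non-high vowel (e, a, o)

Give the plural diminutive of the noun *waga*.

wagaarewe

The final sound of *waga* is /a/, which is a vowel, so the diminutive suffix is -ar, giving *wagaar*.
The last vowel of the diminutive form *wagaar* is /a/, which is a non-high vowel, so the plural suffix is -ewe, giving *wagaarewe*.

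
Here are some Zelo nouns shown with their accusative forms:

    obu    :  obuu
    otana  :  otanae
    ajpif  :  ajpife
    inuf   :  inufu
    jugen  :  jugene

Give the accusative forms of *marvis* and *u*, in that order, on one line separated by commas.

The suffix is conditioned by the last vowel: -u when the last vowel of the stem is a rounded vowel (*obu*, *inuf*); -e when the last vowel of the stem is an unrounded vowel (*otana*, *ajpif*, *jugen*).
The last vowel of *marvis* is /i/, which is an unrounded vowel, so the suffix is -e, giving *marvise*.
Since the last vowel of *u* is /u/ (a rounded vowel), it takes -u, giving *uu*.

marvise, uu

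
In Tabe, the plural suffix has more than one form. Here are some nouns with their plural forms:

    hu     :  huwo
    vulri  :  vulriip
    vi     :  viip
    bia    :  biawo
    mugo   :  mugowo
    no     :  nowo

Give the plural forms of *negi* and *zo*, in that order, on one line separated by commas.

The pattern is front/back vowel harmony: -ip when the last vowel of the stem is a front vowel (*vulri*, *vi*); -wo when the last vowel of the stem is a back vowel (*hu*, *bia*, *mugo*, *no*).
*negi*: last vowel = /i/, a front vowel → -ip → *negiip*.
The last vowel of *zo* is /o/, which is a back vowel, so the suffix is -wo, giving *zowo*.

negiip, zowo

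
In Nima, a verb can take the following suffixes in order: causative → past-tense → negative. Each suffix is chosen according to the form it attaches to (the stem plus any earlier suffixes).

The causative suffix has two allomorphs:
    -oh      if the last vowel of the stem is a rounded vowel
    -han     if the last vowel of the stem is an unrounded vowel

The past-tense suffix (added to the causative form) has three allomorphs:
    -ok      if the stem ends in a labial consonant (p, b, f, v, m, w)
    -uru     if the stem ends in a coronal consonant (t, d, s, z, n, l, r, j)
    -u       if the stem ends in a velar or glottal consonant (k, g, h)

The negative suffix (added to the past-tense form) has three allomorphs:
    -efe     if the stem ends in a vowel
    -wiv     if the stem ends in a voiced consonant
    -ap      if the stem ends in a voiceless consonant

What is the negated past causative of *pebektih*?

*pebektih* — last vowel /i/ (an unrounded vowel) → -han → *pebektihhan*.
The causative form *pebektihhan*: final consonant = /n/, coronal → -uru → *pebektihhanuru*.
Since the final sound of the past-tense form *pebektihhanuru* is /u/ (a vowel), it takes -efe, giving *pebektihhanuruefe*.

pebektihhanuruefe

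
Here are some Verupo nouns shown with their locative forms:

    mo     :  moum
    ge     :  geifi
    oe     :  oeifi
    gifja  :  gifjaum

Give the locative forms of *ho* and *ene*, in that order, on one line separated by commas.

The alternation tracks the last vowel of the stem — -ifi when the last vowel of the stem is a front vowel (*ge*, *oe*); -um when the last vowel of the stem is a back vowel (*mo*, *gifja*).
The last vowel of *ho* is /o/, which is a back vowel, so the suffix is -um, giving *houm*.
*ene*: last vowel = /e/, a front vowel → -ifi → *eneifi*.

houm, eneifi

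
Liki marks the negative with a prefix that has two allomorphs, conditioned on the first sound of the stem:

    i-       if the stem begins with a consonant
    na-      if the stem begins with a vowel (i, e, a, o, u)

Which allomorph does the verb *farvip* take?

i-

*farvip*: first sound = /f/, a consonant → i-.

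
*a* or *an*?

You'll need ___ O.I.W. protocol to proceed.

The indefinite article is chosen by the initial *sound* of the following word, not its spelling.
The initialism *O.I.W.* is read letter by letter; the first letter, O, is pronounced /oʊ/, which begins with a vowel sound.
So the article is *an*: You'll need an O.I.W. protocol to proceed.

an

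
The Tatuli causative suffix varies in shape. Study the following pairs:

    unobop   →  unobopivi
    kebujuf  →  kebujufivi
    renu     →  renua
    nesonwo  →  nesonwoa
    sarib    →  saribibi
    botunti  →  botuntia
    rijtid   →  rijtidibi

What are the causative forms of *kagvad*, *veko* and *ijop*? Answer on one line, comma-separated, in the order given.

kagvadibi, vekoa, ijopivi

Looking at the final sound of each stem: -ivi when the stem ends in a voiceless consonant (*unobop*, *kebujuf*); -ibi when the stem ends in a voiced consonant (*sarib*, *rijtid*); -a when the stem ends in a vowel (*renu*, *nesonwo*, *botunti*).
Since the final sound of *kagvad* is /d/ (a voiced consonant), it takes -ibi, giving *kagvadibi*.
Since the final sound of *veko* is /o/ (a vowel), it takes -a, giving *vekoa*.
*ijop*: final sound = /p/, a voiceless consonant → -ivi → *ijopivi*.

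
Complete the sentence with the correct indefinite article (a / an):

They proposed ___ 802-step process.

The indefinite article is chosen by the initial *sound* of the following word, not its spelling.
The number *802* is spoken "eight hundred …", beginning with /eɪt/ — a vowel sound.
So the article is *an*: They proposed an 802-step process.

an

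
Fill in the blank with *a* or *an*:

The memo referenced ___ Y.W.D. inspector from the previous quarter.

a

The indefinite article is chosen by the initial *sound* of the following word, not its spelling.
The initialism *Y.W.D.* is read letter by letter; the first letter, Y, is pronounced /waɪ/, which begins with a consonant sound.
So the article is *a*: The memo referenced a Y.W.D. inspector from the previous quarter.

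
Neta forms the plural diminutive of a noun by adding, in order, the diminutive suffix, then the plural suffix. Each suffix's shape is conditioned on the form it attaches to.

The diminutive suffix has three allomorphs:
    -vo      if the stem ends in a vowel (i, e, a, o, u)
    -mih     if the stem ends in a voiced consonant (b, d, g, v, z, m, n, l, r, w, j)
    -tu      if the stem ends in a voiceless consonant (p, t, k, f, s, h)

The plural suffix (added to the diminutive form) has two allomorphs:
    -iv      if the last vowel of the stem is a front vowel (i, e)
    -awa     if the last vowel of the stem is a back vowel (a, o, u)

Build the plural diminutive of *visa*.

visavoawa

Since the final sound of *visa* is /a/ (a vowel), it takes -vo, giving *visavo*.
The diminutive form *visavo*: last vowel = /o/, a back vowel → -awa → *visavoawa*.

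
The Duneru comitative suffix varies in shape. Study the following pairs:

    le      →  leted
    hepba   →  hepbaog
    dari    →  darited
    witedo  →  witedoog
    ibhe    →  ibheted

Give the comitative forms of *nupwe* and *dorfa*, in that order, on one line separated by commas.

nupweted, dorfaog

The alternation tracks the last vowel of the stem — -ted when the last vowel of the stem is a front vowel (*le*, *dari*, *ibhe*); -og when the last vowel of the stem is a back vowel (*hepba*, *witedo*).
Since the last vowel of *nupwe* is /e/ (a front vowel), it takes -ted, giving *nupweted*.
The last vowel of *dorfa* is /a/, which is a back vowel, so the suffix is -og, giving *dorfaog*.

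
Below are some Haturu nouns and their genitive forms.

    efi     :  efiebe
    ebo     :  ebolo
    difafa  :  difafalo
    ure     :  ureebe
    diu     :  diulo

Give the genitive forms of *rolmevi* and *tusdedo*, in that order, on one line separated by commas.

The suffix is conditioned by the last vowel: -ebe when the last vowel of the stem is a front vowel (*efi*, *ure*); -lo when the last vowel of the stem is a back vowel (*ebo*, *difafa*, *diu*).
The last vowel of *rolmevi* is /i/, which is a front vowel, so the suffix is -ebe, giving *rolmeviebe*.
The last vowel of *tusdedo* is /o/, which is a back vowel, so the suffix is -lo, giving *tusdedolo*.

rolmeviebe, tusdedolo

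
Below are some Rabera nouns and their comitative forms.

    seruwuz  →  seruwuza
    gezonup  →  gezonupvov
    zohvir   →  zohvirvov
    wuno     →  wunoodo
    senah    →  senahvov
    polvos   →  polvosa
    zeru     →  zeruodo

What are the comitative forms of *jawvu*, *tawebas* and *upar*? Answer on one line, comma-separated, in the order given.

jawvuodo, tawebasa, uparvov

The alternation tracks the final sound of the stem — -a when the stem ends in a sibilant (*seruwuz*, *polvos*); -vov when the stem ends in a non-sibilant consonant (*gezonup*, *zohvir*, *senah*); -odo when the stem ends in a vowel (*wuno*, *zeru*).
*jawvu* — final sound /u/ (a vowel) → -odo → *jawvuodo*.
*tawebas* — final sound /s/ (a sibilant) → -a → *tawebasa*.
*upar*: final sound = /r/, a non-sibilant consonant → -vov → *uparvov*.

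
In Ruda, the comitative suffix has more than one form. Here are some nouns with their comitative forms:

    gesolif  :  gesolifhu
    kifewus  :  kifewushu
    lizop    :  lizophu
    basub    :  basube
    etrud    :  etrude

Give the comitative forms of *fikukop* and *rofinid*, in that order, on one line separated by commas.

The suffix is conditioned by the final consonant: -hu when the stem ends in a voiceless consonant (*gesolif*, *kifewus*, *lizop*); -e when the stem ends in a voiced consonant (*basub*, *etrud*).
*fikukop* — final consonant /p/ (voiceless) → -hu → *fikukophu*.
The final consonant of *rofinid* is /d/, which is voiced, so the suffix is -e, giving *rofinide*.

fikukophu, rofinide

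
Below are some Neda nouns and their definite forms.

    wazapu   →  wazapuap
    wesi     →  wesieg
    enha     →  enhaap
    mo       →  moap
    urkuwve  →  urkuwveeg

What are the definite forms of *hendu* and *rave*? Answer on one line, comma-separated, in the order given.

henduap, raveeg

The suffix is conditioned by the last vowel: -eg when the last vowel of the stem is a front vowel (*wesi*, *urkuwve*); -ap when the last vowel of the stem is a back vowel (*wazapu*, *enha*, *mo*).
*hendu*: last vowel = /u/, a back vowel → -ap → *henduap*.
*rave*: last vowel = /e/, a front vowel → -eg → *raveeg*.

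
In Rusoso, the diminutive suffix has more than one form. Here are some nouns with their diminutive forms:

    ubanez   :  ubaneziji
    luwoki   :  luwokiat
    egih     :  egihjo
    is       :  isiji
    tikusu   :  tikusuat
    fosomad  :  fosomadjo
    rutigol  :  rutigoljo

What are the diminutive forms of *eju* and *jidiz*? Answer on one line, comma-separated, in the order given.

Looking at the final sound of each stem: -iji when the stem ends in a sibilant (*ubanez*, *is*); -jo when the stem ends in a non-sibilant consonant (*egih*, *fosomad*, *rutigol*); -at when the stem ends in a vowel (*luwoki*, *tikusu*).
*eju*: final sound = /u/, a vowel → -at → *ejuat*.
The final sound of *jidiz* is /z/, which is a sibilant, so the suffix is -iji, giving *jidiziji*.

ejuat, jidiziji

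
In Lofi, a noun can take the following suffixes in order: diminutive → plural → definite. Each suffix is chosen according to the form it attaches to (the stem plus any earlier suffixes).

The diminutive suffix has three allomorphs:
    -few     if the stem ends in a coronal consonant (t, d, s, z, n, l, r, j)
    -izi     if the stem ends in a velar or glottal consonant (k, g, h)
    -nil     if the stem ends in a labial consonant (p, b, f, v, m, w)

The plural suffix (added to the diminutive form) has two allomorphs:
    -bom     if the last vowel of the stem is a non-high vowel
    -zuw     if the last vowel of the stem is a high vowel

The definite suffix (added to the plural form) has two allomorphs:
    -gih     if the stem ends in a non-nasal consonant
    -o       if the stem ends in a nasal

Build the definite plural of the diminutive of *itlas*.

The final consonant of *itlas* is /s/, which is coronal, so the diminutive suffix is -few, giving *itlasfew*.
Since the last vowel of the diminutive form *itlasfew* is /e/ (a non-high vowel), it takes -bom, giving *itlasfewbom*.
Since the final consonant of the plural form *itlasfewbom* is /m/ (a nasal), it takes -o, giving *itlasfewbomo*.

itlasfewbomo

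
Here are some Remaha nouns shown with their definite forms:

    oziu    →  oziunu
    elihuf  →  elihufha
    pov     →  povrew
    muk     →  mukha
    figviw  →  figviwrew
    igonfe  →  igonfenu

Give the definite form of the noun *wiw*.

wiwrew

The alternation tracks the final sound of the stem — -ha when the stem ends in a voiceless consonant (*elihuf*, *muk*); -rew when the stem ends in a voiced consonant (*pov*, *figviw*); -nu when the stem ends in a vowel (*oziu*, *igonfe*).
*wiw*: final sound = /w/, a voiced consonant → -rew → *wiwrew*.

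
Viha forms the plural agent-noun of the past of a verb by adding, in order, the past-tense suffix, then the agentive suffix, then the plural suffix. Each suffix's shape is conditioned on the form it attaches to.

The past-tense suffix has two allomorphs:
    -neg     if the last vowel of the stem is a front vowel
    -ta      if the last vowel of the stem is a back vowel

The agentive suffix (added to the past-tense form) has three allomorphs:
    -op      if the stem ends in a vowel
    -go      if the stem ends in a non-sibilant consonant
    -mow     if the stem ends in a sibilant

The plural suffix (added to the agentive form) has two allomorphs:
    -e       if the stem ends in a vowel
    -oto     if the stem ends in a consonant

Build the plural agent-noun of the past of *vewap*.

vewaptaopoto

Since the last vowel of *vewap* is /a/ (a back vowel), it takes -ta, giving *vewapta*.
The past-tense form *vewapta* — final sound /a/ (a vowel) → -op → *vewaptaop*.
The agentive form *vewaptaop* — final sound /p/ (a consonant) → -oto → *vewaptaopoto*.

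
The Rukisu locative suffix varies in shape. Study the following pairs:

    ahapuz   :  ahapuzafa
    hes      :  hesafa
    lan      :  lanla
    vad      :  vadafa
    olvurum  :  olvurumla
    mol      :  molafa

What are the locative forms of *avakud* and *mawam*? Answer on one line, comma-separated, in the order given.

avakudafa, mawamla

The alternation tracks the final consonant of the stem — -la when the stem ends in a nasal (*lan*, *olvurum*); -afa when the stem ends in a non-nasal consonant (*ahapuz*, *hes*, *vad*, *mol*).
*avakud*: final consonant = /d/, non-nasal → -afa → *avakudafa*.
*mawam*: final consonant = /m/, a nasal → -la → *mawamla*.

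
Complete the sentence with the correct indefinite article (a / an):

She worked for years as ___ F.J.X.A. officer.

The indefinite article is chosen by the initial *sound* of the following word, not its spelling.
The initialism *F.J.X.A.* is read letter by letter; the first letter, F, is pronounced /ɛf/, which begins with a vowel sound.
So the article is *an*: She worked for years as an F.J.X.A. officer.

an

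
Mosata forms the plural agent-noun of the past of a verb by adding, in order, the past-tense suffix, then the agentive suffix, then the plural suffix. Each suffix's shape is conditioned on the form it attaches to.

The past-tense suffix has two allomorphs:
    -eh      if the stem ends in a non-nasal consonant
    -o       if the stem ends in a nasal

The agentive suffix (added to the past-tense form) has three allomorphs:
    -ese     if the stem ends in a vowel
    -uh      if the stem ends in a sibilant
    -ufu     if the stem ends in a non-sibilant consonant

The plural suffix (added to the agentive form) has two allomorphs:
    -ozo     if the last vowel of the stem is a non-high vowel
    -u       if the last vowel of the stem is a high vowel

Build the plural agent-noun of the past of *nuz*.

nuzehufuu

*nuz* — final consonant /z/ (non-nasal) → -eh → *nuzeh*.
The past-tense form *nuzeh*: final sound = /h/, a non-sibilant consonant → -ufu → *nuzehufu*.
Since the last vowel of the agentive form *nuzehufu* is /u/ (a high vowel), it takes -u, giving *nuzehufuu*.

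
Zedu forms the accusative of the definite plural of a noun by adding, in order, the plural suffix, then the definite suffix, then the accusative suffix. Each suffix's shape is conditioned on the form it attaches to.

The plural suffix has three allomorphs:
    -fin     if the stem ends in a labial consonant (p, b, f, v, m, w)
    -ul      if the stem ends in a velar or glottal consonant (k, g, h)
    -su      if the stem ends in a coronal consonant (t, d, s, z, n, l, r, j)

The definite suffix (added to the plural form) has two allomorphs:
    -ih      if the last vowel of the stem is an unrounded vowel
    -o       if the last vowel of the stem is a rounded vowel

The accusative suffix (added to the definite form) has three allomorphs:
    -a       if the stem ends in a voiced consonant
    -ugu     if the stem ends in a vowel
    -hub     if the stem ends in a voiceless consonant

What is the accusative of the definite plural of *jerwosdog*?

Since the final consonant of *jerwosdog* is /g/ (velar/glottal), it takes -ul, giving *jerwosdogul*.
The last vowel of the plural form *jerwosdogul* is /u/, which is a rounded vowel, so the definite suffix is -o, giving *jerwosdogulo*.
Since the final sound of the definite form *jerwosdogulo* is /o/ (a vowel), it takes -ugu, giving *jerwosdogulougu*.

jerwosdogulougu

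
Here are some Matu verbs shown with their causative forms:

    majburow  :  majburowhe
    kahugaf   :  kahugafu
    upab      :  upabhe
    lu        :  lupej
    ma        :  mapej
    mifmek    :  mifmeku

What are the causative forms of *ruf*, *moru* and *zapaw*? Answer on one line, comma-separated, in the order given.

rufu, morupej, zapawhe

The suffix is conditioned by the final sound: -u when the stem ends in a voiceless consonant (*kahugaf*, *mifmek*); -he when the stem ends in a voiced consonant (*majburow*, *upab*); -pej when the stem ends in a vowel (*lu*, *ma*).
*ruf*: final sound = /f/, a voiceless consonant → -u → *rufu*.
*moru*: final sound = /u/, a vowel → -pej → *morupej*.
The final sound of *zapaw* is /w/, which is a voiced consonant, so the suffix is -he, giving *zapawhe*.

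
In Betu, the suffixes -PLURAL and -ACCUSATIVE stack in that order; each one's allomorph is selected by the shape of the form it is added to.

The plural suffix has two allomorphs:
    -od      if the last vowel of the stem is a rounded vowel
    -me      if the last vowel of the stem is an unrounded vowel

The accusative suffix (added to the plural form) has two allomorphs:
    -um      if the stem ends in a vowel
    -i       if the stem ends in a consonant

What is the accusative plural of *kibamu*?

The last vowel of *kibamu* is /u/, which is a rounded vowel, so the plural suffix is -od, giving *kibamuod*.
The final sound of the plural form *kibamuod* is /d/, which is a consonant, so the accusative suffix is -i, giving *kibamuodi*.

kibamuodi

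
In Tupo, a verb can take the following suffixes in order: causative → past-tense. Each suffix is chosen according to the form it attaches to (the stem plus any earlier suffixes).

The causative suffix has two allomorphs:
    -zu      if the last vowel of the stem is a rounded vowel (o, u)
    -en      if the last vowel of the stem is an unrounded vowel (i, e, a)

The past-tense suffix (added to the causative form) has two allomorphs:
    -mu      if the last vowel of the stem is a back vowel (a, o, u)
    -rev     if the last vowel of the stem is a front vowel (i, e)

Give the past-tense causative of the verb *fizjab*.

*fizjab* — last vowel /a/ (an unrounded vowel) → -en → *fizjaben*.
The causative form *fizjaben*: last vowel = /e/, a front vowel → -rev → *fizjabenrev*.

fizjabenrev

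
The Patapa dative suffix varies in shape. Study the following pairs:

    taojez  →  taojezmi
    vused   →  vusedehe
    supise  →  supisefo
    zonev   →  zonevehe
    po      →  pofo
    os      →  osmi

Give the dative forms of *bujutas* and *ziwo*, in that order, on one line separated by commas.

The suffix is conditioned by the final sound: -mi when the stem ends in a sibilant (*taojez*, *os*); -ehe when the stem ends in a non-sibilant consonant (*vused*, *zonev*); -fo when the stem ends in a vowel (*supise*, *po*).
Since the final sound of *bujutas* is /s/ (a sibilant), it takes -mi, giving *bujutasmi*.
*ziwo* — final sound /o/ (a vowel) → -fo → *ziwofo*.

bujutasmi, ziwofo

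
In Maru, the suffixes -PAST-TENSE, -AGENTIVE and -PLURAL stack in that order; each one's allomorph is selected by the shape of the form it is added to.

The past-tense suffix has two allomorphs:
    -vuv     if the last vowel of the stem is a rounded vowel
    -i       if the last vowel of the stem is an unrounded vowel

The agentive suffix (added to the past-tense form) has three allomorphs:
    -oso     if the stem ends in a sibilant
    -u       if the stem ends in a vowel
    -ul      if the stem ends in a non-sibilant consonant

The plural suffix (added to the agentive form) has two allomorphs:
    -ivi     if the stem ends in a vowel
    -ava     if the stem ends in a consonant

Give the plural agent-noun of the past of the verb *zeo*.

Since the last vowel of *zeo* is /o/ (a rounded vowel), it takes -vuv, giving *zeovuv*.
The past-tense form *zeovuv*: final sound = /v/, a non-sibilant consonant → -ul → *zeovuvul*.
The agentive form *zeovuvul*: final sound = /l/, a consonant → -ava → *zeovuvulava*.

zeovuvulava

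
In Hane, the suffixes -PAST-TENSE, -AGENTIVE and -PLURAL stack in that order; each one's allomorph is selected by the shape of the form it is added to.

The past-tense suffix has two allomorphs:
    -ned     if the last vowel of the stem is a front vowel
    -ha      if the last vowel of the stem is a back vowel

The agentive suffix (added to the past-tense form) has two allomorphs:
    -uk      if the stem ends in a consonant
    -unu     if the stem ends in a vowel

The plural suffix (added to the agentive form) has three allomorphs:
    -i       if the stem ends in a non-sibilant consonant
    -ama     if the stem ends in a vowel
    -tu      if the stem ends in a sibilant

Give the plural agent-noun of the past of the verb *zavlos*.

The last vowel of *zavlos* is /o/, which is a back vowel, so the past-tense suffix is -ha, giving *zavlosha*.
Since the final sound of the past-tense form *zavlosha* is /a/ (a vowel), it takes -unu, giving *zavloshaunu*.
Since the final sound of the agentive form *zavloshaunu* is /u/ (a vowel), it takes -ama, giving *zavloshaunuama*.

zavloshaunuama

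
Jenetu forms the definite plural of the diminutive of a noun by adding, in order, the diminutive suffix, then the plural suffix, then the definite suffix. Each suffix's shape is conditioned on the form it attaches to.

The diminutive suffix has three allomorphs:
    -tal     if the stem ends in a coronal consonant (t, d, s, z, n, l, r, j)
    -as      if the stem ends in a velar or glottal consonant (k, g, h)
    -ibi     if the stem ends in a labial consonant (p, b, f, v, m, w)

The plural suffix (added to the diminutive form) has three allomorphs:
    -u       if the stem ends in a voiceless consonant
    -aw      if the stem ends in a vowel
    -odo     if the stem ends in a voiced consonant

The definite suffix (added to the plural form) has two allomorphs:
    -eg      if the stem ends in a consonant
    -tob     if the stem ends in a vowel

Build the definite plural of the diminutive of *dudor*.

*dudor*: final consonant = /r/, coronal → -tal → *dudortal*.
The diminutive form *dudortal*: final sound = /l/, a voiced consonant → -odo → *dudortalodo*.
The plural form *dudortalodo*: final sound = /o/, a vowel → -tob → *dudortalodotob*.

dudortalodotob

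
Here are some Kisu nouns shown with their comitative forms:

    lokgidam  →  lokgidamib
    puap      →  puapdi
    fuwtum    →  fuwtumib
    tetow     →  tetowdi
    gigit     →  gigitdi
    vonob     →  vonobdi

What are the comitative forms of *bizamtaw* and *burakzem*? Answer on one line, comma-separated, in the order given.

Looking at the final consonant of each stem: -ib when the stem ends in a nasal (*lokgidam*, *fuwtum*); -di when the stem ends in a non-nasal consonant (*puap*, *tetow*, *gigit*, *vonob*).
*bizamtaw*: final consonant = /w/, non-nasal → -di → *bizamtawdi*.
*burakzem* — final consonant /m/ (a nasal) → -ib → *burakzemib*.

bizamtawdi, burakzemib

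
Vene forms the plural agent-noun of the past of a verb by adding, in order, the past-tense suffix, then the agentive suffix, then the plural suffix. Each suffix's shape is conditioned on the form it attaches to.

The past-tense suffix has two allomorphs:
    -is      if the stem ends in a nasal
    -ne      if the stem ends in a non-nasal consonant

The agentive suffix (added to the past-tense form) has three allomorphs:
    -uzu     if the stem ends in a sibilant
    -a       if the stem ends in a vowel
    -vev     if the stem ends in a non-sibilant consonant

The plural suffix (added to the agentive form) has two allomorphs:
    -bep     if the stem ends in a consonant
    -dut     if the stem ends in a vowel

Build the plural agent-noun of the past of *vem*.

The final consonant of *vem* is /m/, which is a nasal, so the past-tense suffix is -is, giving *vemis*.
The past-tense form *vemis* — final sound /s/ (a sibilant) → -uzu → *vemisuzu*.
Since the final sound of the agentive form *vemisuzu* is /u/ (a vowel), it takes -dut, giving *vemisuzudut*.

vemisuzudut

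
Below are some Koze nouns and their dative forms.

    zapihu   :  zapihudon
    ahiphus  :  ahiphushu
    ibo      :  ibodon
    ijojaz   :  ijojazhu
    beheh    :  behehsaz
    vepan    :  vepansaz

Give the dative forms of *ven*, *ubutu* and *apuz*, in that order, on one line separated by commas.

vensaz, ubutudon, apuzhu

The alternation tracks the final sound of the stem — -hu when the stem ends in a sibilant (*ahiphus*, *ijojaz*); -saz when the stem ends in a non-sibilant consonant (*beheh*, *vepan*); -don when the stem ends in a vowel (*zapihu*, *ibo*).
Since the final sound of *ven* is /n/ (a non-sibilant consonant), it takes -saz, giving *vensaz*.
The final sound of *ubutu* is /u/, which is a vowel, so the suffix is -don, giving *ubutudon*.
*apuz*: final sound = /z/, a sibilant → -hu → *apuzhu*.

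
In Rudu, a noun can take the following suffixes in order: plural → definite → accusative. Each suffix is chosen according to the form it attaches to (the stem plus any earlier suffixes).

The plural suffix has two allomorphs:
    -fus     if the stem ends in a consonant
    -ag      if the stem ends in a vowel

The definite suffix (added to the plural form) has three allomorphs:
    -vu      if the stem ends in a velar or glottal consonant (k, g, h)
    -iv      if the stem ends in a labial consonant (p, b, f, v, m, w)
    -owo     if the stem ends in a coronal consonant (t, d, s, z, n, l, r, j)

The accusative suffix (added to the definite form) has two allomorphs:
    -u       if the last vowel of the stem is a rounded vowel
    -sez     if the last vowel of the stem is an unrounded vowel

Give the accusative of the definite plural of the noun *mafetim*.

mafetimfusowou

*mafetim* — final sound /m/ (a consonant) → -fus → *mafetimfus*.
The plural form *mafetimfus* — final consonant /s/ (coronal) → -owo → *mafetimfusowo*.
The last vowel of the definite form *mafetimfusowo* is /o/, which is a rounded vowel, so the accusative suffix is -u, giving *mafetimfusowou*.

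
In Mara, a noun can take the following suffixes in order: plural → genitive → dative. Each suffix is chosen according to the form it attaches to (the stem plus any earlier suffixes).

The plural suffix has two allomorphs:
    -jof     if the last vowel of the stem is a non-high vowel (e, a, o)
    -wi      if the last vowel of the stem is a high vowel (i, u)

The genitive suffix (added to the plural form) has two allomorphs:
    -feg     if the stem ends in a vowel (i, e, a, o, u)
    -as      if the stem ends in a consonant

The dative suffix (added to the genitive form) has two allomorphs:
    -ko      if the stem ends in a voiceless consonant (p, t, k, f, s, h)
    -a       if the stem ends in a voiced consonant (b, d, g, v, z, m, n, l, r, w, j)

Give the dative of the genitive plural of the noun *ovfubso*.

ovfubsojofasko

The last vowel of *ovfubso* is /o/, which is a non-high vowel, so the plural suffix is -jof, giving *ovfubsojof*.
The plural form *ovfubsojof* — final sound /f/ (a consonant) → -as → *ovfubsojofas*.
The genitive form *ovfubsojofas*: final consonant = /s/, voiceless → -ko → *ovfubsojofasko*.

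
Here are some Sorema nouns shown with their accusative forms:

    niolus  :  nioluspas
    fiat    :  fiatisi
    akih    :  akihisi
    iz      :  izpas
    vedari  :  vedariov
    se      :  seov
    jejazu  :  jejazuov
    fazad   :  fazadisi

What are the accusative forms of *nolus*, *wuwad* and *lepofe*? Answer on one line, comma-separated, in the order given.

Looking at the final sound of each stem: -pas when the stem ends in a sibilant (*niolus*, *iz*); -isi when the stem ends in a non-sibilant consonant (*fiat*, *akih*, *fazad*); -ov when the stem ends in a vowel (*vedari*, *se*, *jejazu*).
The final sound of *nolus* is /s/, which is a sibilant, so the suffix is -pas, giving *noluspas*.
The final sound of *wuwad* is /d/, which is a non-sibilant consonant, so the suffix is -isi, giving *wuwadisi*.
The final sound of *lepofe* is /e/, which is a vowel, so the suffix is -ov, giving *lepofeov*.

noluspas, wuwadisi, lepofeov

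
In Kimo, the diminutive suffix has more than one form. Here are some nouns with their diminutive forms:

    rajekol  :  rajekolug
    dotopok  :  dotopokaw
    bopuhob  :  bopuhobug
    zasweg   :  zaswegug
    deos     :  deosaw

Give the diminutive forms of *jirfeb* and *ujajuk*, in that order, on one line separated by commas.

jirfebug, ujajukaw

The suffix is conditioned by the final consonant: -aw when the stem ends in a voiceless consonant (*dotopok*, *deos*); -ug when the stem ends in a voiced consonant (*rajekol*, *bopuhob*, *zasweg*).
*jirfeb*: final consonant = /b/, voiced → -ug → *jirfebug*.
Since the final consonant of *ujajuk* is /k/ (voiceless), it takes -aw, giving *ujajukaw*.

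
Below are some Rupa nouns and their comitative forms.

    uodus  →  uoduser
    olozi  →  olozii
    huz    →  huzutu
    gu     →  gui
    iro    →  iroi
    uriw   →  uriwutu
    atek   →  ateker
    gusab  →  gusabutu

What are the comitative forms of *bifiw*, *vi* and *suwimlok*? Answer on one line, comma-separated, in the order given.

The pattern is voicing of the final sound: -er when the stem ends in a voiceless consonant (*uodus*, *atek*); -utu when the stem ends in a voiced consonant (*huz*, *uriw*, *gusab*); -i when the stem ends in a vowel (*olozi*, *gu*, *iro*).
The final sound of *bifiw* is /w/, which is a voiced consonant, so the suffix is -utu, giving *bifiwutu*.
Since the final sound of *vi* is /i/ (a vowel), it takes -i, giving *vii*.
*suwimlok*: final sound = /k/, a voiceless consonant → -er → *suwimloker*.

bifiwutu, vii, suwimloker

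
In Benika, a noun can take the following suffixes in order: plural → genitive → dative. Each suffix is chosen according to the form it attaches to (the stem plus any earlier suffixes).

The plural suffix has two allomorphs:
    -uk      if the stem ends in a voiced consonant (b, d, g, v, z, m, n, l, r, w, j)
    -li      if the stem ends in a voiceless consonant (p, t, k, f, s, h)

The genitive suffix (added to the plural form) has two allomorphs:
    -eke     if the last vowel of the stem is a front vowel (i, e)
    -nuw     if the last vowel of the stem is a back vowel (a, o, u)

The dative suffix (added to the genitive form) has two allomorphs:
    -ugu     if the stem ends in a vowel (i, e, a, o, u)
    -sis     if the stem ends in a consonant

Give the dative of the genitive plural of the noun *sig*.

siguknuwsis

Since the final consonant of *sig* is /g/ (voiced), it takes -uk, giving *siguk*.
The plural form *siguk* — last vowel /u/ (a back vowel) → -nuw → *siguknuw*.
Since the final sound of the genitive form *siguknuw* is /w/ (a consonant), it takes -sis, giving *siguknuwsis*.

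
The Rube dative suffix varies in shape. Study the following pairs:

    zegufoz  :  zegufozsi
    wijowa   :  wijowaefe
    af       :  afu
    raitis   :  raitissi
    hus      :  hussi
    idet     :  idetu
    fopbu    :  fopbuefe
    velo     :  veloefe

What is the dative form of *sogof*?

sogofu

The alternation tracks the final sound of the stem — -si when the stem ends in a sibilant (*zegufoz*, *raitis*, *hus*); -u when the stem ends in a non-sibilant consonant (*af*, *idet*); -efe when the stem ends in a vowel (*wijowa*, *fopbu*, *velo*).
The final sound of *sogof* is /f/, which is a non-sibilant consonant, so the suffix is -u, giving *sogofu*.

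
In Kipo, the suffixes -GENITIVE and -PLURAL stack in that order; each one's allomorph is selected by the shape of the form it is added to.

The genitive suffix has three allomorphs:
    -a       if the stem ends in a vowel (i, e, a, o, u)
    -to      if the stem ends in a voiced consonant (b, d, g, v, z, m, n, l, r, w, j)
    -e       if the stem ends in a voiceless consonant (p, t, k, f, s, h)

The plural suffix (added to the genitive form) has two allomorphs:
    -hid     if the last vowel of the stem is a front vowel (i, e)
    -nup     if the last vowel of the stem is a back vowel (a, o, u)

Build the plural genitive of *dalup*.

*dalup*: final sound = /p/, a voiceless consonant → -e → *dalupe*.
The last vowel of the genitive form *dalupe* is /e/, which is a front vowel, so the plural suffix is -hid, giving *dalupehid*.

dalupehid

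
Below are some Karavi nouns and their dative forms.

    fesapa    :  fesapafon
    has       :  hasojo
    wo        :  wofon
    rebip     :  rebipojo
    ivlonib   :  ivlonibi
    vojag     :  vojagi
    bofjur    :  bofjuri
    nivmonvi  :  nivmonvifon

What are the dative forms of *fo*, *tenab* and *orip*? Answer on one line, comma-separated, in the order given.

fofon, tenabi, oripojo

Looking at the final sound of each stem: -ojo when the stem ends in a voiceless consonant (*has*, *rebip*); -i when the stem ends in a voiced consonant (*ivlonib*, *vojag*, *bofjur*); -fon when the stem ends in a vowel (*fesapa*, *wo*, *nivmonvi*).
*fo*: final sound = /o/, a vowel → -fon → *fofon*.
*tenab* — final sound /b/ (a voiced consonant) → -i → *tenabi*.
*orip* — final sound /p/ (a voiceless consonant) → -ojo → *oripojo*.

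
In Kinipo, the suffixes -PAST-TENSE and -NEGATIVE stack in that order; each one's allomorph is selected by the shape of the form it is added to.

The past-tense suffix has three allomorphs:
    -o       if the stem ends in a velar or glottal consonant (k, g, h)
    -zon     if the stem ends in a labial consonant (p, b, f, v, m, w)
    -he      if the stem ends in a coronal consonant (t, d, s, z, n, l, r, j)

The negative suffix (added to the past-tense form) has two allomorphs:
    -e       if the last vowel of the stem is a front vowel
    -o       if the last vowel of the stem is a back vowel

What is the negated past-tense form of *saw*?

Since the final consonant of *saw* is /w/ (labial), it takes -zon, giving *sawzon*.
The past-tense form *sawzon*: last vowel = /o/, a back vowel → -o → *sawzono*.

sawzono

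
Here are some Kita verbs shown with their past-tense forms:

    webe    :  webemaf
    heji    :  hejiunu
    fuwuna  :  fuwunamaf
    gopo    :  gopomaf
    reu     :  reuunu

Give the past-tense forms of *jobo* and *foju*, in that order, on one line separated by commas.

Looking at the last vowel of each stem: -unu when the last vowel of the stem is a high vowel (*heji*, *reu*); -maf when the last vowel of the stem is a non-high vowel (*webe*, *fuwuna*, *gopo*).
*jobo* — last vowel /o/ (a non-high vowel) → -maf → *jobomaf*.
The last vowel of *foju* is /u/, which is a high vowel, so the suffix is -unu, giving *fojuunu*.

jobomaf, fojuunu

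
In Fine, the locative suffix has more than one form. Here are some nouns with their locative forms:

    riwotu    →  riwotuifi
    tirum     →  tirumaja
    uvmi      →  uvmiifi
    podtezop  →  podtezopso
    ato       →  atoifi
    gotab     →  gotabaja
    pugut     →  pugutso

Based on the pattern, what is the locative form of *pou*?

The pattern is voicing of the final sound: -so when the stem ends in a voiceless consonant (*podtezop*, *pugut*); -aja when the stem ends in a voiced consonant (*tirum*, *gotab*); -ifi when the stem ends in a vowel (*riwotu*, *uvmi*, *ato*).
*pou*: final sound = /u/, a vowel → -ifi → *pouifi*.

pouifi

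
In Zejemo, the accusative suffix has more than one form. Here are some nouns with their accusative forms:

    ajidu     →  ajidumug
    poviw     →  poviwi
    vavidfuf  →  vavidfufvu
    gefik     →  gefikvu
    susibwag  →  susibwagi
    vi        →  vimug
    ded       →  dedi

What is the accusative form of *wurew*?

The pattern is voicing of the final sound: -vu when the stem ends in a voiceless consonant (*vavidfuf*, *gefik*); -i when the stem ends in a voiced consonant (*poviw*, *susibwag*, *ded*); -mug when the stem ends in a vowel (*ajidu*, *vi*).
Since the final sound of *wurew* is /w/ (a voiced consonant), it takes -i, giving *wurewi*.

wurewi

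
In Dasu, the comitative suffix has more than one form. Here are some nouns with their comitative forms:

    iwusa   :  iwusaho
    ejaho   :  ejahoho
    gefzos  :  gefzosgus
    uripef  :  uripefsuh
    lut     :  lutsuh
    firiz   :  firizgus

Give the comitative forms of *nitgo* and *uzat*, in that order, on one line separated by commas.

nitgoho, uzatsuh

Looking at the final sound of each stem: -gus when the stem ends in a sibilant (*gefzos*, *firiz*); -suh when the stem ends in a non-sibilant consonant (*uripef*, *lut*); -ho when the stem ends in a vowel (*iwusa*, *ejaho*).
*nitgo*: final sound = /o/, a vowel → -ho → *nitgoho*.
*uzat* — final sound /t/ (a non-sibilant consonant) → -suh → *uzatsuh*.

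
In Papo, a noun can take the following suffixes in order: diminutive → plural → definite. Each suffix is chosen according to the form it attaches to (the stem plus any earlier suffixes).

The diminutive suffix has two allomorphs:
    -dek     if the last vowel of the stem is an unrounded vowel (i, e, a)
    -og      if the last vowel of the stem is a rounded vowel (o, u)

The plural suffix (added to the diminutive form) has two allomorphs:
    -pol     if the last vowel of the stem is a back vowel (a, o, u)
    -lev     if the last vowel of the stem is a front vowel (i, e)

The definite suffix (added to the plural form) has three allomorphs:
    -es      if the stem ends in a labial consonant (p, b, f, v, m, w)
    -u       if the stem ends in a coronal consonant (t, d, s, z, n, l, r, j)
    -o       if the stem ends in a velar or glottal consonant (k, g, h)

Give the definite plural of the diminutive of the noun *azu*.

azuogpolu

Since the last vowel of *azu* is /u/ (a rounded vowel), it takes -og, giving *azuog*.
The diminutive form *azuog*: last vowel = /o/, a back vowel → -pol → *azuogpol*.
Since the final consonant of the plural form *azuogpol* is /l/ (coronal), it takes -u, giving *azuogpolu*.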